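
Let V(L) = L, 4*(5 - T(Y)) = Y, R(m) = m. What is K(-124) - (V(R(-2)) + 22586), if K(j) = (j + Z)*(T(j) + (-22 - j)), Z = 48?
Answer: -33072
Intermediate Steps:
T(Y) = 5 - Y/4
K(j) = (-17 - 5*j/4)*(48 + j) (K(j) = (j + 48)*((5 - j/4) + (-22 - j)) = (48 + j)*(-17 - 5*j/4) = (-17 - 5*j/4)*(48 + j))
K(-124) - (V(R(-2)) + 22586) = (-816 - 77*(-124) - 5/4*(-124)²) - (-2 + 22586) = (-816 + 9548 - 5/4*15376) - 1*22584 = (-816 + 9548 - 19220) - 22584 = -10488 - 22584 = -33072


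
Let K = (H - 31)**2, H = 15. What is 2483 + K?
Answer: 2739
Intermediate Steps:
K = 256 (K = (15 - 31)**2 = (-16)**2 = 256)
2483 + K = 2483 + 256 = 2739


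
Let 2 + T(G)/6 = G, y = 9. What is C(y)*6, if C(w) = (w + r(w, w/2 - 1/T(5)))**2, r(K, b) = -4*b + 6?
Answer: 1250/27 ≈ 46.296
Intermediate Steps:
T(G) = -12 + 6*G
r(K, b) = 6 - 4*b
C(w) = (56/9 - w)**2 (C(w) = (w + (6 - 4*(w/2 - 1/(-12 + 6*5))))**2 = (w + (6 - 4*(w*(1/2) - 1/(-12 + 30))))**2 = (w + (6 - 4*(w/2 - 1/18)))**2 = (w + (6 - 4*(-1/18 + w/2)))**2 = (w + (6 + (2/9 - 2*w)))**2 = (w + (56/9 - 2*w))**2 = (56/9 - w)**2)
C(y)*6 = ((-56 + 9*9)**2/81)*6 = ((-56 + 81)**2/81)*6 = ((1/81)*25**2)*6 = ((1/81)*625)*6 = (625/81)*6 = 1250/27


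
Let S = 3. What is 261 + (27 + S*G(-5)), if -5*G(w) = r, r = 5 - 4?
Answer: 1437/5 ≈ 287.40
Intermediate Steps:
r = 1
G(w) = -⅕ (G(w) = -⅕*1 = -⅕)
261 + (27 + S*G(-5)) = 261 + (27 + 3*(-⅕)) = 261 + (27 - ⅗) = 261 + 132/5 = 1437/5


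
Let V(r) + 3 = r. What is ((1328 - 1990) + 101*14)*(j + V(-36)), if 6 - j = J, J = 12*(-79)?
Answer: 688080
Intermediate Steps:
V(r) = -3 + r
J = -948
j = 954 (j = 6 - 1*(-948) = 6 + 948 = 954)
((1328 - 1990) + 101*14)*(j + V(-36)) = ((1328 - 1990) + 101*14)*(954 + (-3 - 36)) = (-662 + 1414)*(954 - 39) = 752*915 = 688080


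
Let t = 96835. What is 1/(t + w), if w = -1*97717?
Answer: -1/882 ≈ -0.0011338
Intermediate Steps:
w = -97717
1/(t + w) = 1/(96835 - 97717) = 1/(-882) = -1/882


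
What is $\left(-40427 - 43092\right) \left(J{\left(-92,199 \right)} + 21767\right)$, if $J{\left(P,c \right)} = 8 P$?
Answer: $-1756488089$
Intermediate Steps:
$\left(-40427 - 43092\right) \left(J{\left(-92,199 \right)} + 21767\right) = \left(-40427 - 43092\right) \left(8 \left(-92\right) + 21767\right) = - 83519 \left(-736 + 21767\right) = \left(-83519\right) 21031 = -1756488089$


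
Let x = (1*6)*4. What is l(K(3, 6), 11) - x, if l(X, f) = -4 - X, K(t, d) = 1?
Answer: -29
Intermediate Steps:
x = 24 (x = 6*4 = 24)
l(K(3, 6), 11) - x = (-4 - 1*1) - 1*24 = (-4 - 1) - 24 = -5 - 24 = -29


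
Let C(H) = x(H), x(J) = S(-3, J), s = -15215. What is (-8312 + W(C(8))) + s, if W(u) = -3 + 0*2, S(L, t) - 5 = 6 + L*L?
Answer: -23530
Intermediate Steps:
S(L, t) = 11 + L² (S(L, t) = 5 + (6 + L*L) = 5 + (6 + L²) = 11 + L²)
x(J) = 20 (x(J) = 11 + (-3)² = 11 + 9 = 20)
C(H) = 20
W(u) = -3 (W(u) = -3 + 0 = -3)
(-8312 + W(C(8))) + s = (-8312 - 3) - 15215 = -8315 - 15215 = -23530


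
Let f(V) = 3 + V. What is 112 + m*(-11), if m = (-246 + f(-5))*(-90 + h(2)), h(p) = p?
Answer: -239952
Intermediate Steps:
m = 21824 (m = (-246 + (3 - 5))*(-90 + 2) = (-246 - 2)*(-88) = -248*(-88) = 21824)
112 + m*(-11) = 112 + 21824*(-11) = 112 - 240064 = -239952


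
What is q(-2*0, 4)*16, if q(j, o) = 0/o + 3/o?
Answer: 12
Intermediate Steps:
q(j, o) = 3/o (q(j, o) = 0 + 3/o = 3/o)
q(-2*0, 4)*16 = (3/4)*16 = (3*(¼))*16 = (¾)*16 = 12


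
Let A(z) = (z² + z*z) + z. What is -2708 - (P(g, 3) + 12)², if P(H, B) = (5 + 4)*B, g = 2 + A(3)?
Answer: -4229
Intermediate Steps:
A(z) = z + 2*z² (A(z) = (z² + z²) + z = 2*z² + z = z + 2*z²)
g = 23 (g = 2 + 3*(1 + 2*3) = 2 + 3*(1 + 6) = 2 + 3*7 = 2 + 21 = 23)
P(H, B) = 9*B
-2708 - (P(g, 3) + 12)² = -2708 - (9*3 + 12)² = -2708 - (27 + 12)² = -2708 - 1*39² = -2708 - 1*1521 = -2708 - 1521 = -4229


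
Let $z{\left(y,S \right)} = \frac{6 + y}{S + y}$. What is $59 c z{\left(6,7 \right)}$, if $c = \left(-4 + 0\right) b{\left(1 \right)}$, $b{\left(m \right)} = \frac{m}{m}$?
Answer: $- \frac{2832}{13} \approx -217.85$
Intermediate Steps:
$z{\left(y,S \right)} = \frac{6 + y}{S + y}$
$b{\left(m \right)} = 1$
$c = -4$ ($c = \left(-4 + 0\right) 1 = \left(-4\right) 1 = -4$)
$59 c z{\left(6,7 \right)} = 59 \left(-4\right) \frac{6 + 6}{7 + 6} = - 236 \cdot \frac{1}{13} \cdot 12 = \left(-236\right) \frac{12}{13} = - \frac{2832}{13}$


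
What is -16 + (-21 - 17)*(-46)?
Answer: 1732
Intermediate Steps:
-16 + (-21 - 17)*(-46) = -16 - 38*(-46) = -16 + 1748 = 1732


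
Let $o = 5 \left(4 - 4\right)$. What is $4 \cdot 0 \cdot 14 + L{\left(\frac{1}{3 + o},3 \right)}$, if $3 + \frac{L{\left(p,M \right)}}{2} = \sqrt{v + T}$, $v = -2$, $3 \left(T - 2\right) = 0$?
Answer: $-6$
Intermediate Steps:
$T = 2$ ($T = 2 + \frac{1}{3} \cdot 0 = 2 + 0 = 2$)
$o = 0$ ($o = 5 \cdot 0 = 0$)
$L{\left(p,M \right)} = -6$ ($L{\left(p,M \right)} = -6 + 2 \sqrt{-2 + 2} = -6 + 2 \sqrt{0} = -6 + 2 \cdot 0 = -6 + 0 = -6$)
$4 \cdot 0 \cdot 14 + L{\left(\frac{1}{3 + o},3 \right)} = 4 \cdot 0 \cdot 14 - 6 = 0 \cdot 14 - 6 = 0 - 6 = -6$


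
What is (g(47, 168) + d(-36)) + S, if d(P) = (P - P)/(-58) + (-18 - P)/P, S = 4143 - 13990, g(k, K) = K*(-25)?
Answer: -28095/2 ≈ -14048.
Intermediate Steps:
g(k, K) = -25*K
S = -9847
d(P) = (-18 - P)/P (d(P) = 0*(-1/58) + (-18 - P)/P = 0 + (-18 - P)/P = (-18 - P)/P)
(g(47, 168) + d(-36)) + S = (-25*168 + (-18 - 1*(-36))/(-36)) - 9847 = (-4200 - (-18 + 36)/36) - 9847 = (-4200 - 1/36*18) - 9847 = (-4200 - ½) - 9847 = -8401/2 - 9847 = -28095/2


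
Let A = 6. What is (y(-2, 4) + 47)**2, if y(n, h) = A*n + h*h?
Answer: 2601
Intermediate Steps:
y(n, h) = h**2 + 6*n (y(n, h) = 6*n + h*h = 6*n + h**2 = h**2 + 6*n)
(y(-2, 4) + 47)**2 = ((4**2 + 6*(-2)) + 47)**2 = ((16 - 12) + 47)**2 = (4 + 47)**2 = 51**2 = 2601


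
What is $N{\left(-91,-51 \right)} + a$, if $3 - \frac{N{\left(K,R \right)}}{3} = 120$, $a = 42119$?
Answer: $41768$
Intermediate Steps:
$N{\left(K,R \right)} = -351$ ($N{\left(K,R \right)} = 9 - 360 = -351$)
$N{\left(-91,-51 \right)} + a = -351 + 42119 = 41768$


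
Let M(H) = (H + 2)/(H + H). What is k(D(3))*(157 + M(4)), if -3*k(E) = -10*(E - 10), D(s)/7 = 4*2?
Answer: 72565/3 ≈ 24188.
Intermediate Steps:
D(s) = 56 (D(s) = 7*(4*2) = 7*8 = 56)
M(H) = (2 + H)/(2*H) (M(H) = (2 + H)/((2*H)) = (2 + H)*(1/(2*H)) = (2 + H)/(2*H))
k(E) = -100/3 + 10*E/3 (k(E) = -(-10)*(E - 10)/3 = -(-10)*(-10 + E)/3 = -(100 - 10*E)/3 = -100/3 + 10*E/3)
k(D(3))*(157 + M(4)) = (-100/3 + (10/3)*56)*(157 + (½)*(2 + 4)/4) = (-100/3 + 560/3)*(157 + (½)*(¼)*6) = 460*(157 + ¾)/3 = (460/3)*(631/4) = 72565/3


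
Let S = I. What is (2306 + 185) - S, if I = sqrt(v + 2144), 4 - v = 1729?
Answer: 2491 - sqrt(419) ≈ 2470.5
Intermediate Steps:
v = -1725 (v = 4 - 1*1729 = 4 - 1729 = -1725)
I = sqrt(419) (I = sqrt(-1725 + 2144) = sqrt(419) ≈ 20.469)
S = sqrt(419) ≈ 20.469
(2306 + 185) - S = (2306 + 185) - sqrt(419) = 2491 - sqrt(419)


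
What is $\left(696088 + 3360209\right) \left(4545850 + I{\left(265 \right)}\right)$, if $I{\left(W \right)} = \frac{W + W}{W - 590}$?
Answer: $\frac{1198555221666768}{65} \approx 1.8439 \cdot 10^{13}$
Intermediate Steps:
$I{\left(W \right)} = \frac{2 W}{-590 + W}$ ($I{\left(W \right)} = \frac{2 W}{W - 590} = \frac{2 W}{-590 + W}$)
$\left(696088 + 3360209\right) \left(4545850 + I{\left(265 \right)}\right) = \left(696088 + 3360209\right) \left(4545850 + 2 \cdot 265 \frac{1}{-590 + 265}\right) = 4056297 \left(4545850 + 2 \cdot 265 \frac{1}{-325}\right) = 4056297 \left(4545850 + 2 \cdot 265 \left(- \frac{1}{325}\right)\right) = 4056297 \left(4545850 - \frac{106}{65}\right) = 4056297 \cdot \frac{295480144}{65} = \frac{1198555221666768}{65}$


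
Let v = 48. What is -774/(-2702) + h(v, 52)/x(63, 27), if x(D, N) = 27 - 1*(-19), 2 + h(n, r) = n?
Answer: 1738/1351 ≈ 1.2865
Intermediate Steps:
h(n, r) = -2 + n
x(D, N) = 46 (x(D, N) = 27 + 19 = 46)
-774/(-2702) + h(v, 52)/x(63, 27) = -774/(-2702) + (-2 + 48)/46 = -774*(-1/2702) + 46*(1/46) = 387/1351 + 1 = 1738/1351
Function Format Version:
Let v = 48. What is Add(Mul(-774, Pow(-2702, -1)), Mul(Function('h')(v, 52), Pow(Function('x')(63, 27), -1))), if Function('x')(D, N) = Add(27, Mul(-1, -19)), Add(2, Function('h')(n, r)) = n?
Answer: Rational(1738, 1351) ≈ 1.2865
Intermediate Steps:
Function('h')(n, r) = Add(-2, n)
Function('x')(D, N) = 46 (Function('x')(D, N) = Add(27, 19) = 46)
Add(Mul(-774, Pow(-2702, -1)), Mul(Function('h')(v, 52), Pow(Function('x')(63, 27), -1))) = Add(Mul(-774, Pow(-2702, -1)), Mul(Add(-2, 48), Pow(46, -1))) = Add(Mul(-774, Rational(-1, 2702)), Mul(46, Rational(1, 46))) = Add(Rational(387, 1351), 1) = Rational(1738, 1351)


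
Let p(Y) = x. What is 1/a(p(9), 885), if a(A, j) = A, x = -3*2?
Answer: -1/6 ≈ -0.16667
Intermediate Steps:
x = -6
p(Y) = -6
1/a(p(9), 885) = 1/(-6) = -1/6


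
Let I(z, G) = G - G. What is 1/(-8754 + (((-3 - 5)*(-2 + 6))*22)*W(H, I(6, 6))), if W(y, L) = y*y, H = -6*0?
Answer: -1/8754 ≈ -0.00011423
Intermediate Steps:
H = 0 (H = -1*0 = 0)
I(z, G) = 0
W(y, L) = y²
1/(-8754 + (((-3 - 5)*(-2 + 6))*22)*W(H, I(6, 6))) = 1/(-8754 + (((-3 - 5)*(-2 + 6))*22)*0²) = 1/(-8754 + (-8*4*22)*0) = 1/(-8754 - 32*22*0) = 1/(-8754 - 704*0) = 1/(-8754 + 0) = 1/(-8754) = -1/8754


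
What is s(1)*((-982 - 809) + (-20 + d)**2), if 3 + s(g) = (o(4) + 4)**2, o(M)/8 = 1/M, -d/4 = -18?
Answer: 30129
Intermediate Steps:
d = 72 (d = -4*(-18) = 72)
o(M) = 8/M
s(g) = 33 (s(g) = -3 + (8/4 + 4)**2 = -3 + (8*(1/4) + 4)**2 = -3 + (2 + 4)**2 = -3 + 6**2 = -3 + 36 = 33)
s(1)*((-982 - 809) + (-20 + d)**2) = 33*((-982 - 809) + (-20 + 72)**2) = 33*(-1791 + 52**2) = 33*(-1791 + 2704) = 33*913 = 30129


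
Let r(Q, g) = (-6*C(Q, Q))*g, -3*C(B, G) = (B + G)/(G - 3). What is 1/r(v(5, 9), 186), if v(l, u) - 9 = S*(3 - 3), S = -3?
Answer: 1/1116 ≈ 0.00089606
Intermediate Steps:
v(l, u) = 9 (v(l, u) = 9 - 3*(3 - 3) = 9 - 3*0 = 9 + 0 = 9)
C(B, G) = -(B + G)/(3*(-3 + G)) (C(B, G) = -(B + G)/(3*(G - 3)) = -(B + G)/(3*(-3 + G)))
r(Q, g) = 4*Q*g/(-3 + Q) (r(Q, g) = (-2*(-Q - Q)/(-3 + Q))*g = (-2*(-2*Q)/(-3 + Q))*g = (-(-4)*Q/(-3 + Q))*g = (4*Q/(-3 + Q))*g = 4*Q*g/(-3 + Q))
1/r(v(5, 9), 186) = 1/(4*9*186/(-3 + 9)) = 1/(4*9*186/6) = 1/(4*9*186*(1/6)) = 1/1116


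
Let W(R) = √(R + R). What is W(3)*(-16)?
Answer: -16*√6 ≈ -39.192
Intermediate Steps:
W(R) = √2*√R (W(R) = √(2*R) = √2*√R)
W(3)*(-16) = (√2*√3)*(-16) = √6*(-16) = -16*√6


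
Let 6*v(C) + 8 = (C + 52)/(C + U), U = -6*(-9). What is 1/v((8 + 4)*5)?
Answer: -171/200 ≈ -0.85500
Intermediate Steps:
U = 54
v(C) = -4/3 + (52 + C)/(6*(54 + C)) (v(C) = -4/3 + ((C + 52)/(C + 54))/6 = -4/3 + ((52 + C)/(54 + C))/6 = -4/3 + (52 + C)/(6*(54 + C)))
1/v((8 + 4)*5) = 1/((-380 - 7*(8 + 4)*5)/(6*(54 + (8 + 4)*5))) = 1/((-380 - 84*5)/(6*(54 + 12*5))) = 1/((-380 - 7*60)/(6*(54 + 60))) = 1/((⅙)*(-380 - 420)/114) = 1/((⅙)*(1/114)*(-800)) = 1/(-200/171) = -171/200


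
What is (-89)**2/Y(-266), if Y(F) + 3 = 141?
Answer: 7921/138 ≈ 57.399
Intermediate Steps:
Y(F) = 138 (Y(F) = -3 + 141 = 138)
(-89)**2/Y(-266) = (-89)**2/138 = 7921*(1/138) = 7921/138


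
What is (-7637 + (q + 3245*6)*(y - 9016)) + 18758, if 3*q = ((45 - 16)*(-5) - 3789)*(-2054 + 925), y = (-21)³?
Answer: -82244565829/3 ≈ -2.7415e+10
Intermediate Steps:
y = -9261
q = 4441486/3 (q = (((45 - 16)*(-5) - 3789)*(-2054 + 925))/3 = ((29*(-5) - 3789)*(-1129))/3 = ((-145 - 3789)*(-1129))/3 = (-3934*(-1129))/3 = (⅓)*4441486 = 4441486/3 ≈ 1.4805e+6)
(-7637 + (q + 3245*6)*(y - 9016)) + 18758 = (-7637 + (4441486/3 + 3245*6)*(-9261 - 9016)) + 18758 = (-7637 + (4441486/3 + 19470)*(-18277)) + 18758 = (-7637 + (4499896/3)*(-18277)) + 18758 = (-7637 - 82244599192/3) + 18758 = -82244622103/3 + 18758 = -82244565829/3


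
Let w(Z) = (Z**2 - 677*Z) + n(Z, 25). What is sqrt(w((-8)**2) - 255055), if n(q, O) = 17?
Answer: I*sqrt(294270) ≈ 542.47*I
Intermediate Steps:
w(Z) = 17 + Z**2 - 677*Z (w(Z) = (Z**2 - 677*Z) + 17 = 17 + Z**2 - 677*Z)
sqrt(w((-8)**2) - 255055) = sqrt((17 + ((-8)**2)**2 - 677*(-8)**2) - 255055) = sqrt((17 + 64**2 - 677*64) - 255055) = sqrt((17 + 4096 - 43328) - 255055) = sqrt(-39215 - 255055) = sqrt(-294270) = I*sqrt(294270)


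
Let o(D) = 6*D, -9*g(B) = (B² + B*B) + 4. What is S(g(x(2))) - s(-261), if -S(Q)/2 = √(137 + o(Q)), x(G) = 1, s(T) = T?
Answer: 261 - 2*√133 ≈ 237.93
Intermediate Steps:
g(B) = -4/9 - 2*B²/9 (g(B) = -((B² + B*B) + 4)/9 = -((B² + B²) + 4)/9 = -(2*B² + 4)/9 = -(4 + 2*B²)/9 = -4/9 - 2*B²/9)
S(Q) = -2*√(137 + 6*Q)
S(g(x(2))) - s(-261) = -2*√(137 + 6*(-4/9 - 2/9*1²)) - 1*(-261) = -2*√(137 + 6*(-4/9 - 2/9*1)) + 261 = -2*√(137 + 6*(-4/9 - 2/9)) + 261 = -2*√(137 + 6*(-⅔)) + 261 = -2*√(137 - 4) + 261 = -2*√133 + 261 = 261 - 2*√133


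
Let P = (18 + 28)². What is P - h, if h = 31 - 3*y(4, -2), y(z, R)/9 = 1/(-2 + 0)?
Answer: 4143/2 ≈ 2071.5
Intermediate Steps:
y(z, R) = -9/2 (y(z, R) = 9/(-2 + 0) = 9/(-2) = 9*(-½) = -9/2)
h = 89/2 (h = 31 - 3*(-9/2) = 31 + 27/2 = 89/2 ≈ 44.500)
P = 2116 (P = 46² = 2116)
P - h = 2116 - 1*89/2 = 2116 - 89/2 = 4143/2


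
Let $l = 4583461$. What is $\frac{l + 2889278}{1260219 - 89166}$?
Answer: $\frac{2490913}{390351} \approx 6.3812$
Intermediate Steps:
$\frac{l + 2889278}{1260219 - 89166} = \frac{4583461 + 2889278}{1260219 - 89166} = \frac{7472739}{1171053} = 7472739 \cdot \frac{1}{1171053} = \frac{2490913}{390351}$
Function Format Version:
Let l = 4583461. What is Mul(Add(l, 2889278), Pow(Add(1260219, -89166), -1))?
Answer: Rational(2490913, 390351) ≈ 6.3812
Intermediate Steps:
Mul(Add(l, 2889278), Pow(Add(1260219, -89166), -1)) = Mul(Add(4583461, 2889278), Pow(Add(1260219, -89166), -1)) = Mul(7472739, Pow(1171053, -1)) = Mul(7472739, Rational(1, 1171053)) = Rational(2490913, 390351)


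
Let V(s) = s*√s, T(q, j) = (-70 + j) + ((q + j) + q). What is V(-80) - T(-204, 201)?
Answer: 76 - 320*I*√5 ≈ 76.0 - 715.54*I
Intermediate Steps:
T(q, j) = -70 + 2*j + 2*q (T(q, j) = (-70 + j) + ((j + q) + q) = (-70 + j) + (j + 2*q) = -70 + 2*j + 2*q)
V(s) = s^(3/2)
V(-80) - T(-204, 201) = (-80)^(3/2) - (-70 + 2*201 + 2*(-204)) = -320*I*√5 - (-70 + 402 - 408) = -320*I*√5 - 1*(-76) = -320*I*√5 + 76 = 76 - 320*I*√5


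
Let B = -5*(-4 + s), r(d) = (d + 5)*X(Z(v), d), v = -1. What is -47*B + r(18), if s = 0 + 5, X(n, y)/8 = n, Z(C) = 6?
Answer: 1339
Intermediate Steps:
X(n, y) = 8*n
s = 5
r(d) = 240 + 48*d (r(d) = (d + 5)*(8*6) = (5 + d)*48 = 240 + 48*d)
B = -5 (B = -5*(-4 + 5) = -5*1 = -5)
-47*B + r(18) = -47*(-5) + (240 + 48*18) = 235 + (240 + 864) = 235 + 1104 = 1339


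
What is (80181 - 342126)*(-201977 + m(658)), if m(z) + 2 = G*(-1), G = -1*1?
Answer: 52907127210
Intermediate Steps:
G = -1
m(z) = -1 (m(z) = -2 - 1*(-1) = -2 + 1 = -1)
(80181 - 342126)*(-201977 + m(658)) = (80181 - 342126)*(-201977 - 1) = -261945*(-201978) = 52907127210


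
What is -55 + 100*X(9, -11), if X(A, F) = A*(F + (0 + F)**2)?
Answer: 98945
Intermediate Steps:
X(A, F) = A*(F + F**2)
-55 + 100*X(9, -11) = -55 + 100*(9*(-11)*(1 - 11)) = -55 + 100*(9*(-11)*(-10)) = -55 + 100*990 = -55 + 99000 = 98945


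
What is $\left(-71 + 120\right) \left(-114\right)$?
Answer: $-5586$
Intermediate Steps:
$\left(-71 + 120\right) \left(-114\right) = 49 \left(-114\right) = -5586$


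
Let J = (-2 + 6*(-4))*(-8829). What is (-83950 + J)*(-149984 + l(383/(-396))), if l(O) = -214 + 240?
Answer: -21834484632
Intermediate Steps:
l(O) = 26
J = 229554 (J = (-2 - 24)*(-8829) = -26*(-8829) = 229554)
(-83950 + J)*(-149984 + l(383/(-396))) = (-83950 + 229554)*(-149984 + 26) = 145604*(-149958) = -21834484632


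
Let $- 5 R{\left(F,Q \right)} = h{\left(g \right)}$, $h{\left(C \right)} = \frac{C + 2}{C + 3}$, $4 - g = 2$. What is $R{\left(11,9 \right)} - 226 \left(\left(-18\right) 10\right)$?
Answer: $\frac{1016996}{25} \approx 40680.0$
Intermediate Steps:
$g = 2$ ($g = 4 - 2 = 2$)
$h{\left(C \right)} = \frac{2 + C}{3 + C}$
$R{\left(F,Q \right)} = - \frac{4}{25}$ ($R{\left(F,Q \right)} = - \frac{\frac{1}{3 + 2} \left(2 + 2\right)}{5} = - \frac{\frac{1}{5} \cdot 4}{5} = \left(- \frac{1}{5}\right) \frac{4}{5} = - \frac{4}{25}$)
$R{\left(11,9 \right)} - 226 \left(\left(-18\right) 10\right) = - \frac{4}{25} - 226 \left(\left(-18\right) 10\right) = - \frac{4}{25} - -40680 = - \frac{4}{25} + 40680 = \frac{1016996}{25}$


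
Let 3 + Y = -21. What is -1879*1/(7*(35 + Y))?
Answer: -1879/77 ≈ -24.403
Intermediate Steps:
Y = -24 (Y = -3 - 21 = -24)
-1879*1/(7*(35 + Y)) = -1879*1/(7*(35 - 24)) = -1879/(7*11) = -1879/77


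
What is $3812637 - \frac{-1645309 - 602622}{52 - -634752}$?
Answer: $\frac{2420279466079}{634804} \approx 3.8126 \cdot 10^{6}$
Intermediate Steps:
$3812637 - \frac{-1645309 - 602622}{52 - -634752} = 3812637 - \frac{-1645309 - 602622}{52 + 634752} = 3812637 - - \frac{2247931}{634804} = 3812637 + \frac{2247931}{634804} = \frac{2420279466079}{634804}$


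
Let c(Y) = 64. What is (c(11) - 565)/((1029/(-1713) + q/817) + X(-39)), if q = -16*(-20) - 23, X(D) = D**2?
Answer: -233720007/709446503 ≈ -0.32944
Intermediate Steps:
q = 297 (q = 320 - 23 = 297)
(c(11) - 565)/((1029/(-1713) + q/817) + X(-39)) = (64 - 565)/((1029/(-1713) + 297/817) + (-39)**2) = -501/((1029*(-1/1713) + 297*(1/817)) + 1521) = -501/((-343/571 + 297/817) + 1521) = -501/(-110644/466507 + 1521) = -501/709446503/466507 = -501*466507/709446503 = -233720007/709446503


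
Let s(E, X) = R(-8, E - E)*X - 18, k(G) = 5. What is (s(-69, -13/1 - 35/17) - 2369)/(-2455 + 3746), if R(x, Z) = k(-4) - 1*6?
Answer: -40323/21947 ≈ -1.8373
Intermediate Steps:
R(x, Z) = -1 (R(x, Z) = 5 - 1*6 = 5 - 6 = -1)
s(E, X) = -18 - X (s(E, X) = -X - 18 = -18 - X)
(s(-69, -13/1 - 35/17) - 2369)/(-2455 + 3746) = ((-18 - (-13/1 - 35/17)) - 2369)/(-2455 + 3746) = ((-18 - (-13*1 - 35*1/17)) - 2369)/1291 = ((-18 - (-13 - 35/17)) - 2369)*(1/1291) = ((-18 - 1*(-256/17)) - 2369)*(1/1291) = ((-18 + 256/17) - 2369)*(1/1291) = (-50/17 - 2369)*(1/1291) = -40323/17*1/1291 = -40323/21947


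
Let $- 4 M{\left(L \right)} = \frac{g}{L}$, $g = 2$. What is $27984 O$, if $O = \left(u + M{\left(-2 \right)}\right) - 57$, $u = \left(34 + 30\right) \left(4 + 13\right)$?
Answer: $28858500$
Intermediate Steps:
$M{\left(L \right)} = - \frac{1}{2 L}$ ($M{\left(L \right)} = - \frac{2 \frac{1}{L}}{4} = - \frac{1}{2 L}$)
$u = 1088$ ($u = 64 \cdot 17 = 1088$)
$O = \frac{4125}{4}$ ($O = \left(1088 - \frac{1}{2 \left(-2\right)}\right) - 57 = \left(1088 - - \frac{1}{4}\right) - 57 = \left(1088 + \frac{1}{4}\right) - 57 = \frac{4353}{4} - 57 = \frac{4125}{4} \approx 1031.3$)
$27984 O = 27984 \cdot \frac{4125}{4} = 28858500$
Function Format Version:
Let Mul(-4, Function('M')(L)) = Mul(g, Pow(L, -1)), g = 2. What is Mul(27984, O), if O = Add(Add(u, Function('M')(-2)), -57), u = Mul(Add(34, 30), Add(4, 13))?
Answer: 28858500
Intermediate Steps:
Function('M')(L) = Mul(Rational(-1, 2), Pow(L, -1)) (Function('M')(L) = Mul(Rational(-1, 4), Mul(2, Pow(L, -1))) = Mul(Rational(-1, 2), Pow(L, -1)))
u = 1088 (u = Mul(64, 17) = 1088)
O = Rational(4125, 4) (O = Add(Add(1088, Mul(Rational(-1, 2), Pow(-2, -1))), -57) = Add(Add(1088, Mul(Rational(-1, 2), Rational(-1, 2))), -57) = Add(Add(1088, Rational(1, 4)), -57) = Add(Rational(4353, 4), -57) = Rational(4125, 4) ≈ 1031.3)
Mul(27984, O) = Mul(27984, Rational(4125, 4)) = 28858500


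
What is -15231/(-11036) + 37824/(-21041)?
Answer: -96950193/232208476 ≈ -0.41751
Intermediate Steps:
-15231/(-11036) + 37824/(-21041) = -15231*(-1/11036) + 37824*(-1/21041) = 15231/11036 - 37824/21041 = -96950193/232208476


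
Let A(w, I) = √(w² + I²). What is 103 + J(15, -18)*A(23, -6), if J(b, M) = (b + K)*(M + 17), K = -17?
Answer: 103 + 2*√565 ≈ 150.54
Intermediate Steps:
J(b, M) = (-17 + b)*(17 + M) (J(b, M) = (b - 17)*(M + 17) = (-17 + b)*(17 + M))
A(w, I) = √(I² + w²)
103 + J(15, -18)*A(23, -6) = 103 + (-289 - 17*(-18) + 17*15 - 18*15)*√((-6)² + 23²) = 103 + (-289 + 306 + 255 - 270)*√(36 + 529) = 103 + 2*√565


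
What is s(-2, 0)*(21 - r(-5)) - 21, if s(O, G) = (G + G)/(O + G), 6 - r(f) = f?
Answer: -21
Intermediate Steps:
r(f) = 6 - f
s(O, G) = 2*G/(G + O) (s(O, G) = (2*G)/(G + O) = 2*G/(G + O))
s(-2, 0)*(21 - r(-5)) - 21 = (2*0/(0 - 2))*(21 - (6 - 1*(-5))) - 21 = (2*0/(-2))*(21 - (6 + 5)) - 21 = (2*0*(-½))*(21 - 1*11) - 21 = 0*(21 - 11) - 21 = 0*10 - 21 = 0 - 21 = -21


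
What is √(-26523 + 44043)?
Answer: 4*√1095 ≈ 132.36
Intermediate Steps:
√(-26523 + 44043) = √17520 = 4*√1095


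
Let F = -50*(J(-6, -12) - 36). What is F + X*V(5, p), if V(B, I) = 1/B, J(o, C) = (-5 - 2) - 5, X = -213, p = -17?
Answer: 11787/5 ≈ 2357.4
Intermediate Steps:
J(o, C) = -12 (J(o, C) = -7 - 5 = -12)
F = 2400 (F = -50*(-12 - 36) = -50*(-48) = 2400)
F + X*V(5, p) = 2400 - 213/5 = 11787/5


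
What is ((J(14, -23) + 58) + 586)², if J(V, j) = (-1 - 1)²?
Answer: 419904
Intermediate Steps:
J(V, j) = 4 (J(V, j) = (-2)² = 4)
((J(14, -23) + 58) + 586)² = ((4 + 58) + 586)² = (62 + 586)² = 648² = 419904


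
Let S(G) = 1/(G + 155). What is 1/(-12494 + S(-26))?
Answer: -129/1611725 ≈ -8.0038e-5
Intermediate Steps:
S(G) = 1/(155 + G)
1/(-12494 + S(-26)) = 1/(-12494 + 1/(155 - 26)) = 1/(-12494 + 1/129) = 1/(-1611725/129) = -129/1611725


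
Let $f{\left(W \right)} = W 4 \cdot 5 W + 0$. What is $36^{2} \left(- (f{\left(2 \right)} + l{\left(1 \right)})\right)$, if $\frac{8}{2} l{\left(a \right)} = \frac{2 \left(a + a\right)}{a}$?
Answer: $-104976$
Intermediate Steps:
$l{\left(a \right)} = 1$ ($l{\left(a \right)} = \frac{2 \left(a + a\right) \frac{1}{a}}{4} = \frac{2 \cdot 2 a \frac{1}{a}}{4} = \frac{4 a \frac{1}{a}}{4} = \frac{1}{4} \cdot 4 = 1$)
$f{\left(W \right)} = 20 W^{2}$ ($f{\left(W \right)} = 4 W 5 W + 0 = 20 W W + 0 = 20 W^{2} + 0 = 20 W^{2}$)
$36^{2} \left(- (f{\left(2 \right)} + l{\left(1 \right)})\right) = 36^{2} \left(- (20 \cdot 2^{2} + 1)\right) = 1296 \left(- (20 \cdot 4 + 1)\right) = 1296 \left(- (80 + 1)\right) = 1296 \left(\left(-1\right) 81\right) = 1296 \left(-81\right) = -104976$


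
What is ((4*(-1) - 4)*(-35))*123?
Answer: 34440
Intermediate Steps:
((4*(-1) - 4)*(-35))*123 = ((-4 - 4)*(-35))*123 = -8*(-35)*123 = 280*123 = 34440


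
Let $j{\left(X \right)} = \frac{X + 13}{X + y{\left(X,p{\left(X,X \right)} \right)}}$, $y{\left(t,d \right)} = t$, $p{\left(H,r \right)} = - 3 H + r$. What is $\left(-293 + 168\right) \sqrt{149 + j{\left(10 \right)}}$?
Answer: $- \frac{25 \sqrt{15015}}{2} \approx -1531.7$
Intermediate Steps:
$p{\left(H,r \right)} = r - 3 H$
$j{\left(X \right)} = \frac{13 + X}{2 X}$ ($j{\left(X \right)} = \frac{X + 13}{X + X} = \frac{13 + X}{2 X}$)
$\left(-293 + 168\right) \sqrt{149 + j{\left(10 \right)}} = \left(-293 + 168\right) \sqrt{149 + \frac{13 + 10}{2 \cdot 10}} = - 125 \sqrt{149 + \frac{1}{2} \cdot \frac{1}{10} \cdot 23} = - 125 \sqrt{149 + \frac{23}{20}} = - 125 \sqrt{\frac{3003}{20}} = - 125 \frac{\sqrt{15015}}{10} = - \frac{25 \sqrt{15015}}{2}$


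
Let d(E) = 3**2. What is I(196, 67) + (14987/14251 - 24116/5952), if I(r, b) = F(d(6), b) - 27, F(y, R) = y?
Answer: -445317407/21205488 ≈ -21.000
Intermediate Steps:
d(E) = 9
I(r, b) = -18 (I(r, b) = 9 - 27 = -18)
I(196, 67) + (14987/14251 - 24116/5952) = -18 + (14987/14251 - 24116/5952) = -18 + (14987*(1/14251) - 24116*1/5952) = -18 + (14987/14251 - 6029/1488) = -18 - 63618623/21205488 = -445317407/21205488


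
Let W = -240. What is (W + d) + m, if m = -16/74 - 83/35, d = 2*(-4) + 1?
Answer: -323216/1295 ≈ -249.59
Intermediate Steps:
d = -7 (d = -8 + 1 = -7)
m = -3351/1295 (m = -16*1/74 - 83*1/35 = -8/37 - 83/35 = -3351/1295 ≈ -2.5876)
(W + d) + m = (-240 - 7) - 3351/1295 = -247 - 3351/1295 = -323216/1295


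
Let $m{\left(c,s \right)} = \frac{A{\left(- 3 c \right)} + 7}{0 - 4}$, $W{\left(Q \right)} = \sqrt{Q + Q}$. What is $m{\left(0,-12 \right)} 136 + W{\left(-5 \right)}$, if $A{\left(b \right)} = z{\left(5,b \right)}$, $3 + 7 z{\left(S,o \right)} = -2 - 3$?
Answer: $- \frac{1394}{7} + i \sqrt{10} \approx -199.14 + 3.1623 i$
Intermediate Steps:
$z{\left(S,o \right)} = - \frac{8}{7}$ ($z{\left(S,o \right)} = - \frac{3}{7} + \frac{-2 - 3}{7} = - \frac{3}{7} + \frac{1}{7} \left(-5\right) = - \frac{3}{7} - \frac{5}{7} = - \frac{8}{7}$)
$A{\left(b \right)} = - \frac{8}{7}$
$W{\left(Q \right)} = \sqrt{2} \sqrt{Q}$ ($W{\left(Q \right)} = \sqrt{2 Q} = \sqrt{2} \sqrt{Q}$)
$m{\left(c,s \right)} = - \frac{41}{28}$ ($m{\left(c,s \right)} = \frac{- \frac{8}{7} + 7}{0 - 4} = \frac{41}{7 \left(-4\right)} = \frac{41}{7} \left(- \frac{1}{4}\right) = - \frac{41}{28}$)
$m{\left(0,-12 \right)} 136 + W{\left(-5 \right)} = \left(- \frac{41}{28}\right) 136 + \sqrt{2} \sqrt{-5} = - \frac{1394}{7} + \sqrt{2} i \sqrt{5} = - \frac{1394}{7} + i \sqrt{10}$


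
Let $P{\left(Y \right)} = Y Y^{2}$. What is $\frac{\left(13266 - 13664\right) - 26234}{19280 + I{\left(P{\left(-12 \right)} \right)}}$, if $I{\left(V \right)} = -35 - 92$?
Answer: $- \frac{26632}{19153} \approx -1.3905$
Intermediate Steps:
$P{\left(Y \right)} = Y^{3}$
$I{\left(V \right)} = -127$ ($I{\left(V \right)} = -35 - 92 = -127$)
$\frac{\left(13266 - 13664\right) - 26234}{19280 + I{\left(P{\left(-12 \right)} \right)}} = \frac{\left(13266 - 13664\right) - 26234}{19280 - 127} = \frac{-398 - 26234}{19153} = \left(-26632\right) \frac{1}{19153} = - \frac{26632}{19153}$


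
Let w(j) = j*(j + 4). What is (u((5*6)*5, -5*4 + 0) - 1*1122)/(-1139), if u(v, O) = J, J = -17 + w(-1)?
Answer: 1142/1139 ≈ 1.0026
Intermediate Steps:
w(j) = j*(4 + j)
J = -20 (J = -17 - (4 - 1) = -17 - 1*3 = -17 - 3 = -20)
u(v, O) = -20
(u((5*6)*5, -5*4 + 0) - 1*1122)/(-1139) = (-20 - 1*1122)/(-1139) = (-20 - 1122)*(-1/1139) = -1142*(-1/1139) = 1142/1139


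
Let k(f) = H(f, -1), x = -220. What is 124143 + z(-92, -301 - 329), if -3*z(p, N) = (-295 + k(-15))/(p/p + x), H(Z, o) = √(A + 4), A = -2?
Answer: 81561656/657 + √2/657 ≈ 1.2414e+5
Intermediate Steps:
H(Z, o) = √2 (H(Z, o) = √(-2 + 4) = √2)
k(f) = √2
z(p, N) = -295/657 + √2/657 (z(p, N) = -(-295 + √2)/(3*(p/p - 220)) = -(-295 + √2)/(3*(1 - 220)) = -(-295 + √2)/(3*(-219)) = -(-295 + √2)*(-1)/(3*219) = -(295/219 - √2/219)/3 = -295/657 + √2/657)
124143 + z(-92, -301 - 329) = 124143 + (-295/657 + √2/657) = 81561656/657 + √2/657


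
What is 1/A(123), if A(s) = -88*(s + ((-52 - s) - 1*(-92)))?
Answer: -1/3520 ≈ -0.00028409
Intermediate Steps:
A(s) = -3520 (A(s) = -88*(s + ((-52 - s) + 92)) = -88*(s + (40 - s)) = -88*40 = -3520)
1/A(123) = 1/(-3520) = -1/3520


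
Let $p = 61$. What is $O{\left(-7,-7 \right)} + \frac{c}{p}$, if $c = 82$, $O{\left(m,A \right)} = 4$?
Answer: $\frac{326}{61} \approx 5.3443$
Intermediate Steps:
$O{\left(-7,-7 \right)} + \frac{c}{p} = 4 + \frac{1}{61} \cdot 82 = 4 + \frac{82}{61} = \frac{326}{61}$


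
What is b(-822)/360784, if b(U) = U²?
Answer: 168921/90196 ≈ 1.8728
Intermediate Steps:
b(-822)/360784 = (-822)²/360784 = 675684*(1/360784) = 168921/90196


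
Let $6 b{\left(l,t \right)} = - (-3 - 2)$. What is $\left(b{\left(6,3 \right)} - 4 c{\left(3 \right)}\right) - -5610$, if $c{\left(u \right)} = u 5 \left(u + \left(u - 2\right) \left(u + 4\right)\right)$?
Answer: $\frac{30065}{6} \approx 5010.8$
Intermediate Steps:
$c{\left(u \right)} = 5 u \left(u + \left(-2 + u\right) \left(4 + u\right)\right)$
$b{\left(l,t \right)} = \frac{5}{6}$ ($b{\left(l,t \right)} = \frac{\left(-1\right) \left(-3 - 2\right)}{6} = \frac{\left(-1\right) \left(-5\right)}{6} = \frac{1}{6} \cdot 5 = \frac{5}{6}$)
$\left(b{\left(6,3 \right)} - 4 c{\left(3 \right)}\right) - -5610 = \left(\frac{5}{6} - 4 \cdot 5 \cdot 3 \left(-8 + 3^{2} + 3 \cdot 3\right)\right) - -5610 = \left(\frac{5}{6} - 4 \cdot 5 \cdot 3 \left(-8 + 9 + 9\right)\right) + 5610 = \left(\frac{5}{6} - 4 \cdot 5 \cdot 3 \cdot 10\right) + 5610 = \left(\frac{5}{6} - 600\right) + 5610 = - \frac{3595}{6} + 5610 = \frac{30065}{6}$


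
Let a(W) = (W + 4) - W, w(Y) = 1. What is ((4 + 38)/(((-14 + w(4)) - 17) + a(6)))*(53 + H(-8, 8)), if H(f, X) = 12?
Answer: -105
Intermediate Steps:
a(W) = 4 (a(W) = (4 + W) - W = 4)
((4 + 38)/(((-14 + w(4)) - 17) + a(6)))*(53 + H(-8, 8)) = ((4 + 38)/(((-14 + 1) - 17) + 4))*(53 + 12) = (42/((-13 - 17) + 4))*65 = (42/(-30 + 4))*65 = (42/(-26))*65 = (42*(-1/26))*65 = -21/13*65 = -105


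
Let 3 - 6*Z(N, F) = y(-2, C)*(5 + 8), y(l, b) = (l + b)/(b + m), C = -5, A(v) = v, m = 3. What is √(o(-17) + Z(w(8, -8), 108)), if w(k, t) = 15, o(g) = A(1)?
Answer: I*√219/6 ≈ 2.4664*I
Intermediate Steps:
o(g) = 1
y(l, b) = (b + l)/(3 + b) (y(l, b) = (l + b)/(b + 3) = (b + l)/(3 + b))
Z(N, F) = -85/12 (Z(N, F) = ½ - (-5 - 2)/(3 - 5)*(5 + 8)/6 = ½ - -7/(-2)*13/6 = ½ - (-½*(-7))*13/6 = ½ - 7*13/12 = ½ - ⅙*91/2 = ½ - 91/12 = -85/12)
√(o(-17) + Z(w(8, -8), 108)) = √(1 - 85/12) = √(-73/12) = I*√219/6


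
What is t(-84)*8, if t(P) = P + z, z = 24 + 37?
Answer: -184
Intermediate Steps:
z = 61
t(P) = 61 + P (t(P) = P + 61 = 61 + P)
t(-84)*8 = (61 - 84)*8 = -23*8 = -184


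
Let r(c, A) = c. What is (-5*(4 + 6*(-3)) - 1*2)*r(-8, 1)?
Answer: -544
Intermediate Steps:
(-5*(4 + 6*(-3)) - 1*2)*r(-8, 1) = (-5*(4 + 6*(-3)) - 1*2)*(-8) = (-5*(4 - 18) - 2)*(-8) = (-5*(-14) - 2)*(-8) = (70 - 2)*(-8) = 68*(-8) = -544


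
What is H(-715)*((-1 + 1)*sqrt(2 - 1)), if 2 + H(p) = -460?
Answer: 0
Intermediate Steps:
H(p) = -462 (H(p) = -2 - 460 = -462)
H(-715)*((-1 + 1)*sqrt(2 - 1)) = -462*(-1 + 1)*sqrt(2 - 1) = -0*sqrt(1) = -0 = -462*0 = 0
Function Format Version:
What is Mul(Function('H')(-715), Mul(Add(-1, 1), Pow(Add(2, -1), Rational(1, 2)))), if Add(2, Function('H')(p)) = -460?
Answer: 0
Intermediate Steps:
Function('H')(p) = -462 (Function('H')(p) = Add(-2, -460) = -462)
Mul(Function('H')(-715), Mul(Add(-1, 1), Pow(Add(2, -1), Rational(1, 2)))) = Mul(-462, Mul(Add(-1, 1), Pow(Add(2, -1), Rational(1, 2)))) = Mul(-462, Mul(0, Pow(1, Rational(1, 2)))) = Mul(-462, Mul(0, 1)) = Mul(-462, 0) = 0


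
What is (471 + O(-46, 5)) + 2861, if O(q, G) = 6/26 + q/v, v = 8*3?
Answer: 519529/156 ≈ 3330.3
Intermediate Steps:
v = 24
O(q, G) = 3/13 + q/24 (O(q, G) = 6/26 + q/24 = 6*(1/26) + q*(1/24) = 3/13 + q/24)
(471 + O(-46, 5)) + 2861 = (471 + (3/13 + (1/24)*(-46))) + 2861 = (471 + (3/13 - 23/12)) + 2861 = (471 - 263/156) + 2861 = 73213/156 + 2861 = 519529/156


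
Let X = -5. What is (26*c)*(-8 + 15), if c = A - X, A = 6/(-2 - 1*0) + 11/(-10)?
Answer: 819/5 ≈ 163.80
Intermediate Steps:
A = -41/10 (A = 6/(-2 + 0) + 11*(-1/10) = 6/(-2) - 11/10 = 6*(-1/2) - 11/10 = -3 - 11/10 = -41/10 ≈ -4.1000)
c = 9/10 (c = -41/10 - 1*(-5) = -41/10 + 5 = 9/10 ≈ 0.90000)
(26*c)*(-8 + 15) = (26*(9/10))*(-8 + 15) = (117/5)*7 = 819/5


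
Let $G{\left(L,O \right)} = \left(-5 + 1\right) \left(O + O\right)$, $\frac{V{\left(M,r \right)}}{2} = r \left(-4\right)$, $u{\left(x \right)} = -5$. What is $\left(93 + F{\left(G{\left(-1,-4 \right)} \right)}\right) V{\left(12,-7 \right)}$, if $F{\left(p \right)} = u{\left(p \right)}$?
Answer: $4928$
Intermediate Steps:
$V{\left(M,r \right)} = - 8 r$ ($V{\left(M,r \right)} = 2 r \left(-4\right) = 2 \left(- 4 r\right) = - 8 r$)
$G{\left(L,O \right)} = - 8 O$ ($G{\left(L,O \right)} = - 4 \cdot 2 O = - 8 O$)
$F{\left(p \right)} = -5$
$\left(93 + F{\left(G{\left(-1,-4 \right)} \right)}\right) V{\left(12,-7 \right)} = \left(93 - 5\right) \left(\left(-8\right) \left(-7\right)\right) = 88 \cdot 56 = 4928$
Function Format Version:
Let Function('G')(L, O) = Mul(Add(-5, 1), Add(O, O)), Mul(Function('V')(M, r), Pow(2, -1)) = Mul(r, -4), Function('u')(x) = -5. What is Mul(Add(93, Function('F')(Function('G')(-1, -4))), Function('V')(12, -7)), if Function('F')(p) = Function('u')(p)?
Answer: 4928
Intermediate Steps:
Function('V')(M, r) = Mul(-8, r) (Function('V')(M, r) = Mul(2, Mul(r, -4)) = Mul(2, Mul(-4, r)) = Mul(-8, r))
Function('G')(L, O) = Mul(-8, O) (Function('G')(L, O) = Mul(-4, Mul(2, O)) = Mul(-8, O))
Function('F')(p) = -5
Mul(Add(93, Function('F')(Function('G')(-1, -4))), Function('V')(12, -7)) = Mul(Add(93, -5), Mul(-8, -7)) = Mul(88, 56) = 4928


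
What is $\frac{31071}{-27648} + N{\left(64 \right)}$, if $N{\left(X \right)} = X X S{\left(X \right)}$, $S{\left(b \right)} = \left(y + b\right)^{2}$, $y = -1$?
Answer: $\frac{149824722827}{9216} \approx 1.6257 \cdot 10^{7}$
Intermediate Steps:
$S{\left(b \right)} = \left(-1 + b\right)^{2}$
$N{\left(X \right)} = X^{2} \left(-1 + X\right)^{2}$ ($N{\left(X \right)} = X X \left(-1 + X\right)^{2} = X^{2} \left(-1 + X\right)^{2}$)
$\frac{31071}{-27648} + N{\left(64 \right)} = \frac{31071}{-27648} + 64^{2} \left(-1 + 64\right)^{2} = 31071 \left(- \frac{1}{27648}\right) + 4096 \cdot 63^{2} = - \frac{10357}{9216} + 4096 \cdot 3969 = - \frac{10357}{9216} + 16257024 = \frac{149824722827}{9216}$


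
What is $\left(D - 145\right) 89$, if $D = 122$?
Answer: $-2047$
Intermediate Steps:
$\left(D - 145\right) 89 = \left(122 - 145\right) 89 = \left(-23\right) 89 = -2047$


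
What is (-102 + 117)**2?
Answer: 225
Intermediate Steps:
(-102 + 117)**2 = 15**2 = 225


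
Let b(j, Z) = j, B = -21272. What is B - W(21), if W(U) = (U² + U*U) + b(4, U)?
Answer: -22158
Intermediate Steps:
W(U) = 4 + 2*U² (W(U) = (U² + U*U) + 4 = (U² + U²) + 4 = 2*U² + 4 = 4 + 2*U²)
B - W(21) = -21272 - (4 + 2*21²) = -21272 - (4 + 2*441) = -21272 - (4 + 882) = -21272 - 1*886 = -21272 - 886 = -22158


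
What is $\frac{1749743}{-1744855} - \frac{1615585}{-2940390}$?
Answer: $- \frac{465193050919}{1026110838690} \approx -0.45336$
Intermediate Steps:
$\frac{1749743}{-1744855} - \frac{1615585}{-2940390} = 1749743 \left(- \frac{1}{1744855}\right) - - \frac{323117}{588078} = - \frac{1749743}{1744855} + \frac{323117}{588078} = - \frac{465193050919}{1026110838690}$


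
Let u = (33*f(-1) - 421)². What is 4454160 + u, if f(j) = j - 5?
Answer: 4837321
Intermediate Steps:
f(j) = -5 + j
u = 383161 (u = (33*(-5 - 1) - 421)² = (33*(-6) - 421)² = (-198 - 421)² = (-619)² = 383161)
4454160 + u = 4454160 + 383161 = 4837321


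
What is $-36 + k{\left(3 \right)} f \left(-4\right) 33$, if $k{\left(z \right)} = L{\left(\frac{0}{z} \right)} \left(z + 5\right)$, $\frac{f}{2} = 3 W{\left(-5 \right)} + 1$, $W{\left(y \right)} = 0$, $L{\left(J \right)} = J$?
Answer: $-36$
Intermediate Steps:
$f = 2$ ($f = 2 \left(3 \cdot 0 + 1\right) = 2 \left(0 + 1\right) = 2 \cdot 1 = 2$)
$k{\left(z \right)} = 0$ ($k{\left(z \right)} = \frac{0}{z} \left(z + 5\right) = 0 \left(5 + z\right) = 0$)
$-36 + k{\left(3 \right)} f \left(-4\right) 33 = -36 + 0 \cdot 2 \left(-4\right) 33 = -36 + 0 \left(-4\right) 33 = -36 + 0 \cdot 33 = -36 + 0 = -36$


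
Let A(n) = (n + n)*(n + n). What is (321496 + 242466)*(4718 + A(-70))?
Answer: 13714427916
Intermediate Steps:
A(n) = 4*n**2 (A(n) = (2*n)*(2*n) = 4*n**2)
(321496 + 242466)*(4718 + A(-70)) = (321496 + 242466)*(4718 + 4*(-70)**2) = 563962*(4718 + 4*4900) = 563962*(4718 + 19600) = 563962*24318 = 13714427916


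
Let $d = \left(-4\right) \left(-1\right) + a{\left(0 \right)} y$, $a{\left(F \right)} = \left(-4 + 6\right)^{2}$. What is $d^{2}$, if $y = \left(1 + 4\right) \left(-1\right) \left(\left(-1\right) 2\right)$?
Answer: $1936$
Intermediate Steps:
$a{\left(F \right)} = 4$ ($a{\left(F \right)} = 2^{2} = 4$)
$y = 10$ ($y = 5 \left(-1\right) \left(-2\right) = \left(-5\right) \left(-2\right) = 10$)
$d = 44$ ($d = \left(-4\right) \left(-1\right) + 4 \cdot 10 = 4 + 40 = 44$)
$d^{2} = 44^{2} = 1936$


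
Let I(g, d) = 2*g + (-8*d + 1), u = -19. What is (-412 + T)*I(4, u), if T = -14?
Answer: -68586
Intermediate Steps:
I(g, d) = 1 - 8*d + 2*g (I(g, d) = 2*g + (1 - 8*d) = 1 - 8*d + 2*g)
(-412 + T)*I(4, u) = (-412 - 14)*(1 - 8*(-19) + 2*4) = -426*(1 + 152 + 8) = -426*161 = -68586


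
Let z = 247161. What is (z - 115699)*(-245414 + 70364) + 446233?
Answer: -23011976867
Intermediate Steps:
(z - 115699)*(-245414 + 70364) + 446233 = (247161 - 115699)*(-245414 + 70364) + 446233 = 131462*(-175050) + 446233 = -23012423100 + 446233 = -23011976867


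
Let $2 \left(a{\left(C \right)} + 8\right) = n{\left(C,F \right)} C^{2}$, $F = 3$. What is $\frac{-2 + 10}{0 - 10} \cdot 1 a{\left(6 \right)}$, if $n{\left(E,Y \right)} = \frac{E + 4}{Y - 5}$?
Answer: $\frac{392}{5} \approx 78.4$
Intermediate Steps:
$n{\left(E,Y \right)} = \frac{4 + E}{-5 + Y}$
$a{\left(C \right)} = -8 + \frac{C^{2} \left(-2 - \frac{C}{2}\right)}{2}$ ($a{\left(C \right)} = -8 + \frac{\frac{4 + C}{-5 + 3} C^{2}}{2} = -8 + \frac{\frac{4 + C}{-2} C^{2}}{2} = -8 + \frac{- \frac{4 + C}{2} C^{2}}{2} = -8 + \frac{\left(-2 - \frac{C}{2}\right) C^{2}}{2} = -8 + \frac{C^{2} \left(-2 - \frac{C}{2}\right)}{2}$)
$\frac{-2 + 10}{0 - 10} \cdot 1 a{\left(6 \right)} = \frac{-2 + 10}{0 - 10} \cdot 1 \left(-8 - \frac{6^{2} \left(4 + 6\right)}{4}\right) = \frac{8}{-10} \cdot 1 \left(-8 - 9 \cdot 10\right) = 8 \left(- \frac{1}{10}\right) 1 \left(-8 - 90\right) = \left(- \frac{4}{5}\right) 1 \left(-98\right) = \left(- \frac{4}{5}\right) \left(-98\right) = \frac{392}{5}$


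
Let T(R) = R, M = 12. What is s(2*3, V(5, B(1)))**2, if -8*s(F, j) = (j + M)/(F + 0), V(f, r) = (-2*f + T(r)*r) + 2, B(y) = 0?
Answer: 1/144 ≈ 0.0069444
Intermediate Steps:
V(f, r) = 2 + r**2 - 2*f (V(f, r) = (-2*f + r*r) + 2 = (-2*f + r**2) + 2 = (r**2 - 2*f) + 2 = 2 + r**2 - 2*f)
s(F, j) = -(12 + j)/(8*F) (s(F, j) = -(j + 12)/(8*(F + 0)) = -(12 + j)/(8*F))
s(2*3, V(5, B(1)))**2 = ((-12 - (2 + 0**2 - 2*5))/(8*((2*3))))**2 = ((1/8)*(-12 - (2 + 0 - 10))/6)**2 = ((1/8)*(1/6)*(-12 - 1*(-8)))**2 = ((1/8)*(1/6)*(-12 + 8))**2 = ((1/8)*(1/6)*(-4))**2 = (-1/12)**2 = 1/144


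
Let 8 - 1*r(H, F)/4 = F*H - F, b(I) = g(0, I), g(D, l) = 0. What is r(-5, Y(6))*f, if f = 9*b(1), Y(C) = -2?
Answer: 0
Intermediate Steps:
b(I) = 0
r(H, F) = 32 + 4*F - 4*F*H (r(H, F) = 32 - 4*(F*H - F) = 32 - 4*(-F + F*H) = 32 + (4*F - 4*F*H) = 32 + 4*F - 4*F*H)
f = 0 (f = 9*0 = 0)
r(-5, Y(6))*f = (32 + 4*(-2) - 4*(-2)*(-5))*0 = (32 - 8 - 40)*0 = -16*0 = 0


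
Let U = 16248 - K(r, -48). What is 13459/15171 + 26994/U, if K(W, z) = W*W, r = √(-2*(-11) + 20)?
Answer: 104607088/40976871 ≈ 2.5528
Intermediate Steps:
r = √42 (r = √(22 + 20) = √42 ≈ 6.4807)
K(W, z) = W²
U = 16206 (U = 16248 - (√42)² = 16248 - 1*42 = 16248 - 42 = 16206)
13459/15171 + 26994/U = 13459/15171 + 26994/16206 = 13459*(1/15171) + 26994*(1/16206) = 13459/15171 + 4499/2701 = 104607088/40976871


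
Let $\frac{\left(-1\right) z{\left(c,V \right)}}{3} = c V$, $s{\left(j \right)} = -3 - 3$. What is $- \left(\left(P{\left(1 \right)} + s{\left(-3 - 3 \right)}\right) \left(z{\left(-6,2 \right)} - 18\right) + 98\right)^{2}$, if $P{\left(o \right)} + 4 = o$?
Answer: $-4096$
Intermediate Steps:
$P{\left(o \right)} = -4 + o$
$s{\left(j \right)} = -6$
$z{\left(c,V \right)} = - 3 V c$ ($z{\left(c,V \right)} = - 3 c V = - 3 V c$)
$- \left(\left(P{\left(1 \right)} + s{\left(-3 - 3 \right)}\right) \left(z{\left(-6,2 \right)} - 18\right) + 98\right)^{2} = - \left(\left(\left(-4 + 1\right) - 6\right) \left(\left(-3\right) 2 \left(-6\right) - 18\right) + 98\right)^{2} = - \left(\left(-3 - 6\right) \left(36 - 18\right) + 98\right)^{2} = - \left(\left(-9\right) 18 + 98\right)^{2} = - \left(-162 + 98\right)^{2} = - \left(-64\right)^{2} = \left(-1\right) 4096 = -4096$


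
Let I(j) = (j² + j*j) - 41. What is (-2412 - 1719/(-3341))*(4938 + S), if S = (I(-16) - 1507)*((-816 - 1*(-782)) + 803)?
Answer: 6378917795658/3341 ≈ 1.9093e+9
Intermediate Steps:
I(j) = -41 + 2*j² (I(j) = (j² + j²) - 41 = 2*j² - 41 = -41 + 2*j²)
S = -796684 (S = ((-41 + 2*(-16)²) - 1507)*((-816 - 1*(-782)) + 803) = ((-41 + 2*256) - 1507)*((-816 + 782) + 803) = ((-41 + 512) - 1507)*(-34 + 803) = (471 - 1507)*769 = -1036*769 = -796684)
(-2412 - 1719/(-3341))*(4938 + S) = (-2412 - 1719/(-3341))*(4938 - 796684) = (-2412 - 1719*(-1/3341))*(-791746) = (-2412 + 1719/3341)*(-791746) = -8056773/3341*(-791746) = 6378917795658/3341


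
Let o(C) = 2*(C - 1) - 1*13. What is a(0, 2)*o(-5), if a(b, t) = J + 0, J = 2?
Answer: -50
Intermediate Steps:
o(C) = -15 + 2*C (o(C) = 2*(-1 + C) - 13 = (-2 + 2*C) - 13 = -15 + 2*C)
a(b, t) = 2 (a(b, t) = 2 + 0 = 2)
a(0, 2)*o(-5) = 2*(-15 + 2*(-5)) = 2*(-15 - 10) = 2*(-25) = -50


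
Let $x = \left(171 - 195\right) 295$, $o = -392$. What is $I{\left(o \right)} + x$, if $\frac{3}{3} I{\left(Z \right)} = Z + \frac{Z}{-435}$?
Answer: $- \frac{3249928}{435} \approx -7471.1$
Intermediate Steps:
$I{\left(Z \right)} = \frac{434 Z}{435}$ ($I{\left(Z \right)} = Z + \frac{Z}{-435} = Z + Z \left(- \frac{1}{435}\right) = Z - \frac{Z}{435} = \frac{434 Z}{435}$)
$x = -7080$ ($x = \left(-24\right) 295 = -7080$)
$I{\left(o \right)} + x = \frac{434}{435} \left(-392\right) - 7080 = - \frac{170128}{435} - 7080 = - \frac{3249928}{435}$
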